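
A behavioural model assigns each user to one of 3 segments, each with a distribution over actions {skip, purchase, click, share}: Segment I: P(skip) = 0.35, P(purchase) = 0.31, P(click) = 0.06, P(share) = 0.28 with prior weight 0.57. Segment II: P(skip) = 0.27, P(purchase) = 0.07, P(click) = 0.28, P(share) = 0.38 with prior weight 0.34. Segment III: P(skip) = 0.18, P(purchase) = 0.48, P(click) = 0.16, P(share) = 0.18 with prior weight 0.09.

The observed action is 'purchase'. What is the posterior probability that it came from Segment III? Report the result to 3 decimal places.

Apply Bayes' rule: the posterior for each component is proportional to its prior times its likelihood at x.
Component likelihoods at x = 'purchase':
  L_I = 0.31
  L_II = 0.07
  L_III = 0.48
Unnormalised posteriors:
  w_I·L_I = 0.57 × 0.31 = 0.1767
  w_II·L_II = 0.34 × 0.07 = 0.0238
  w_III·L_III = 0.09 × 0.48 = 0.0432
Denominator: 0.1767 + 0.0238 + 0.0432 = 0.2437
P(Segment III | data) ≈ 0.177

0.177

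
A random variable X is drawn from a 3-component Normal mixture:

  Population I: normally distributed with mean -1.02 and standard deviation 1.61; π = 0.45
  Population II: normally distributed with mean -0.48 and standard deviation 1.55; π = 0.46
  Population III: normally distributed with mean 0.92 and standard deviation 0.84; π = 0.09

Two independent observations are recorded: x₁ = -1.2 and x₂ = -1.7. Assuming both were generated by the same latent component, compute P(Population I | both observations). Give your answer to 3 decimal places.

0.556

Apply Bayes' rule: the posterior for each component is proportional to its prior times its likelihood at x.
Since both observations come from the same component, the likelihood for component k is f_k(x₁)·f_k(x₂).
  L_I = [(1/(1.61·√(2π)))·exp(−(-1.2−-1.02)²/(2·1.61²)) = 0.247790·exp(-0.00625) = 0.246246] × [0.226646] = 0.0558107
  L_II = [(1/(1.55·√(2π)))·exp(−(-1.2−-0.48)²/(2·1.55²)) = 0.257382·exp(-0.10789) = 0.231059] × [0.188821] = 0.0436289
  L_III = [(1/(0.84·√(2π)))·exp(−(-1.2−0.92)²/(2·0.84²)) = 0.474931·exp(-3.18481) = 0.0196556] × [0.00366541] = 7.20459e-05
Unnormalised posteriors:
  w_I·L_I = 0.45 × 0.0558107 = 0.0251148
  w_II·L_II = 0.46 × 0.0436289 = 0.0200693
  w_III·L_III = 0.09 × 7.20459e-05 = 6.48413e-06
Marginal: 0.0251148 + 0.0200693 + 6.48413e-06 = 0.0451906
So the posterior for Population I is 0.0251148 / 0.0451906 ≈ 0.556.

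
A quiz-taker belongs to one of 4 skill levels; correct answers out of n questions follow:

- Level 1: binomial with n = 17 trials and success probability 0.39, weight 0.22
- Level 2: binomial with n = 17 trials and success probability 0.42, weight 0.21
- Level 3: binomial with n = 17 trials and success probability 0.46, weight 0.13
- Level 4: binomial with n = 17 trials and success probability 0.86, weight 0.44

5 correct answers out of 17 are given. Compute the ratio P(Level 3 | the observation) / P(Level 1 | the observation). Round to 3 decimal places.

0.312

The posterior odds equal the prior odds times the likelihood ratio: (π_i/π_j)·(f_i(x)/f_j(x)).
Binomial probabilities:
  p_1 = C(17,5)·0.39^5·0.61^12 = 6188·0.00902242·0.00265435 = 0.148194
  p_2 = C(17,5)·0.42^5·0.58^12 = 6188·0.0130691·0.00144923 = 0.117201
  p_3 = C(17,5)·0.46^5·0.54^12 = 6188·0.0205963·0.000614788 = 0.0783546
  p_4 = C(17,5)·0.86^5·0.14^12 = 6188·0.470427·5.66939e-11 = 1.65036e-07
Posterior odds = (π_3·p_3) / (π_1·p_1) = (0.13·0.0783546) / (0.22·0.148194) = 0.0101861 / 0.0326027 ≈ 0.312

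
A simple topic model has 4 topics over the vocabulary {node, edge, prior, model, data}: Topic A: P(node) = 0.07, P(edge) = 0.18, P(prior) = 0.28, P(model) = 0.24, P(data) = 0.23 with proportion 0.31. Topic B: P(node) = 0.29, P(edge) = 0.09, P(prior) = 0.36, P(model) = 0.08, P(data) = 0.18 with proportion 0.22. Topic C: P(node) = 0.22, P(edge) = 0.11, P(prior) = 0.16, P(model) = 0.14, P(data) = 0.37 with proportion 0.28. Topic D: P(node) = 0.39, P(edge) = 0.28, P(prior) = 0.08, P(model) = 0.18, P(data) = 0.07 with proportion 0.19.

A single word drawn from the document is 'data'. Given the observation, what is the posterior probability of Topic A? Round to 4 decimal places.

P(component k | x) = P(Z=k)·f_k(x) / marginal(x), where marginal(x) = Σ_j P(Z=j)·f_j(x).
Categorical probabilities:
  L_A = P(data | comp) = 0.23
  L_B = P(data | comp) = 0.18
  L_C = P(data | comp) = 0.37
  L_D = P(data | comp) = 0.07
Multiply by the mixture weights:
  P(Z=A)·L_A = 0.31 × 0.23 = 0.0713
  P(Z=B)·L_B = 0.22 × 0.18 = 0.0396
  P(Z=C)·L_C = 0.28 × 0.37 = 0.1036
  P(Z=D)·L_D = 0.19 × 0.07 = 0.0133
Evidence: 0.0713 + 0.0396 + 0.1036 + 0.0133 = 0.2278
P(Topic A | 'data') ≈ 0.3130

0.3130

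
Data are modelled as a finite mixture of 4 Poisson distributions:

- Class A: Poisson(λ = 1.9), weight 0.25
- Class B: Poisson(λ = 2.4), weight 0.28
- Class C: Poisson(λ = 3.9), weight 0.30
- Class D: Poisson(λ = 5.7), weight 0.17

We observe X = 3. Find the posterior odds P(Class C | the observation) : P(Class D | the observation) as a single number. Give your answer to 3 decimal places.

Posterior odds = (π_i f_i(x)) / (π_j f_j(x)); the normalising sum cancels.
Component likelihoods at x = 3:
  p_A = 0.170982
  p_B = 0.209014
  p_C = 0.200122
  p_D = 0.103275
Odds = (0.30/0.17) × (0.200122/0.103275) = 1.76471 × 1.93776 ≈ 3.420

3.420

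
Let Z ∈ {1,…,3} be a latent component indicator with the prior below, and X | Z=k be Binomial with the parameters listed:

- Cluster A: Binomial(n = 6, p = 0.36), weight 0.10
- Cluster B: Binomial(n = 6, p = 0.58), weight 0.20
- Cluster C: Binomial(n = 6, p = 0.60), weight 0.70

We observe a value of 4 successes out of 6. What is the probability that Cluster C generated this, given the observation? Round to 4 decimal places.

Posterior ∝ prior × likelihood, so P(k | x) ∝ π_k f_k(x); normalise over all components.
Component likelihoods at x = 4 successes out of 6:
  p_A = C(6,4)·0.36^4·0.64^2 = 15·0.0167962·0.4096 = 0.103196
  p_B = C(6,4)·0.58^4·0.42^2 = 15·0.113165·0.1764 = 0.299434
  p_C = C(6,4)·0.60^4·0.40^2 = 15·0.1296·0.16 = 0.31104
Prior × likelihood for each component:
  π_A·p_A = 0.10 × 0.103196 = 0.0103196
  π_B·p_B = 0.20 × 0.299434 = 0.0598869
  π_C·p_C = 0.70 × 0.31104 = 0.217728
Sum: 0.0103196 + 0.0598869 + 0.217728 = 0.287934
P(Cluster C | 4 successes out of 6) = 0.217728 / 0.287934 ≈ 0.7562

0.7562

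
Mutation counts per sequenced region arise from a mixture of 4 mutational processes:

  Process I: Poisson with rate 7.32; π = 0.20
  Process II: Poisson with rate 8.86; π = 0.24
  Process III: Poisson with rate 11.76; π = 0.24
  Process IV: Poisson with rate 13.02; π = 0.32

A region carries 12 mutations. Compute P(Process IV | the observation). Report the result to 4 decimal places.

0.4099

Posterior ∝ prior × likelihood, so P(k | x) ∝ π_k f_k(x); normalise over all components.
Poisson probabilities:
  p_I = e^(−7.32)·7.32^12/12! = 0.032716
  p_II = e^(−8.86)·8.86^12/12! = 0.0693455
  p_III = e^(−11.76)·11.76^12/12! = 0.11409
  p_IV = e^(−13.02)·13.02^12/12! = 0.109769
Prior × likelihood for each component:
  π_I·p_I = 0.20 × 0.032716 = 0.0065432
  π_II·p_II = 0.24 × 0.0693455 = 0.0166429
  π_III·p_III = 0.24 × 0.11409 = 0.0273816
  π_IV·p_IV = 0.32 × 0.109769 = 0.0351262
Marginal: 0.0065432 + 0.0166429 + 0.0273816 + 0.0351262 = 0.0856939
P(Process IV | data) ≈ 0.4099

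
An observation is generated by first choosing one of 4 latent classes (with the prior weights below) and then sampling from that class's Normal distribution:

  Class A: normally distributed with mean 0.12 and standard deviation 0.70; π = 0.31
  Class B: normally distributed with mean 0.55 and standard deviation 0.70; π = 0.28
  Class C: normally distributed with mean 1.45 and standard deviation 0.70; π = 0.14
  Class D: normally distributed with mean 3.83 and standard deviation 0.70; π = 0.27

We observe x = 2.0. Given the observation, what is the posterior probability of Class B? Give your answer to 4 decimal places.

Apply Bayes' rule: the posterior for each component is proportional to its prior times its likelihood at x.
Normal densities:
  L_A = 0.0154709
  L_B = 0.0666919
  L_C = 0.418559
  L_D = 0.0186948
Unnormalised posteriors:
  w_A·L_A = 0.31 × 0.0154709 = 0.00479598
  w_B·L_B = 0.28 × 0.0666919 = 0.0186737
  w_C·L_C = 0.14 × 0.418559 = 0.0585983
  w_D·L_D = 0.27 × 0.0186948 = 0.0050476
Normaliser: 0.00479598 + 0.0186737 + 0.0585983 + 0.0050476 = 0.0871156
P(Class B | x) = 0.0186737 / 0.0871156 ≈ 0.2144

0.2144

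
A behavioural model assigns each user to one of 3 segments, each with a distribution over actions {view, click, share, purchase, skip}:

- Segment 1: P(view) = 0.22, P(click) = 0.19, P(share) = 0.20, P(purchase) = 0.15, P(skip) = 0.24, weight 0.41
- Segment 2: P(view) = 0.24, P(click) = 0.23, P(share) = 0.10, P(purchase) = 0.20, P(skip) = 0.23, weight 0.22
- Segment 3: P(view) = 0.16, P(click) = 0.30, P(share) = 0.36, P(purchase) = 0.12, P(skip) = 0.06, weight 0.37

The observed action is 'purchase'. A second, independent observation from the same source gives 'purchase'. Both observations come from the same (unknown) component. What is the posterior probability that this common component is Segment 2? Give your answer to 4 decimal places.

0.3768

The responsibility of component k is w_k f_k(x) divided by Σ_j w_j f_j(x).
Since both observations come from the same component, the likelihood for component k is f_k(x₁)·f_k(x₂).
  f_1 = [0.15] × [0.15] = 0.0225
  f_2 = [0.2] × [0.2] = 0.04
  f_3 = [0.12] × [0.12] = 0.0144
Weight by the priors:
  w_1·f_1 = 0.41 × 0.0225 = 0.009225
  w_2·f_2 = 0.22 × 0.04 = 0.0088
  w_3·f_3 = 0.37 × 0.0144 = 0.005328
Normaliser: 0.009225 + 0.0088 + 0.005328 = 0.023353
P(Segment 2 | x₁,x₂) ≈ 0.3768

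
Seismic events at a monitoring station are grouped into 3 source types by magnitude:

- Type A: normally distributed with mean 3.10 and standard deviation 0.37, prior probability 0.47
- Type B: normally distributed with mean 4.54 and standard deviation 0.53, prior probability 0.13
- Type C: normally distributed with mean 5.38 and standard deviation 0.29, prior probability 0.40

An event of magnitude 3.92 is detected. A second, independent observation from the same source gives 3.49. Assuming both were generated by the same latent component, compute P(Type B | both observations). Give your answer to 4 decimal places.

0.1626

P(component k | x) = P(Z=k)·f_k(x) / marginal(x), where marginal(x) = Σ_j P(Z=j)·f_j(x).
Since both observations come from the same component, the likelihood for component k is f_k(x₁)·f_k(x₂).
  L_A = [(1/(0.37·√(2π)))·exp(−(3.92−3.10)²/(2·0.37²)) = 1.078222·exp(-2.45581) = 0.0925049] × [0.618659] = 0.057229
  L_B = [(1/(0.53·√(2π)))·exp(−(3.92−4.54)²/(2·0.53²)) = 0.752721·exp(-0.68423) = 0.379732] × [0.105769] = 0.0401637
  L_C = [(1/(0.29·√(2π)))·exp(−(3.92−5.38)²/(2·0.29²)) = 1.375663·exp(-12.67301) = 4.31216e-06] × [8.22822e-10] = 3.54814e-15
Unnormalised posteriors:
  P(Z=A)·L_A = 0.47 × 0.057229 = 0.0268976
  P(Z=B)·L_B = 0.13 × 0.0401637 = 0.00522128
  P(Z=C)·L_C = 0.40 × 3.54814e-15 = 1.41925e-15
Marginal: 0.0268976 + 0.00522128 + 1.41925e-15 = 0.0321189
So the posterior for Type B is 0.00522128 / 0.0321189 ≈ 0.1626.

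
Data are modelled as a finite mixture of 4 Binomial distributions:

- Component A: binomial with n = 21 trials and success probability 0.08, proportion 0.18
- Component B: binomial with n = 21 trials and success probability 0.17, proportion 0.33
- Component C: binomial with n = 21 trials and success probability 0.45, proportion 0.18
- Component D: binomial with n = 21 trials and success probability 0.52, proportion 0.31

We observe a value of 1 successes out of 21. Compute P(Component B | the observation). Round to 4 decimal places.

Posterior ∝ prior × likelihood, so P(k | x) ∝ w_k f_k(x); normalise over all components.
Component likelihoods at x = 1 successes out of 21:
  L_A = 0.317005
  L_B = 0.0859469
  L_C = 6.06297e-05
  L_D = 4.60307e-06
Multiply by the mixture weights:
  w_A·L_A = 0.18 × 0.317005 = 0.0570609
  w_B·L_B = 0.33 × 0.0859469 = 0.0283625
  w_C·L_C = 0.18 × 6.06297e-05 = 1.09134e-05
  w_D·L_D = 0.31 × 4.60307e-06 = 1.42695e-06
Marginal: 0.0570609 + 0.0283625 + 1.09134e-05 + 1.42695e-06 = 0.0854357
P(Component B | 1 successes out of 21) = 0.0283625 / 0.0854357 ≈ 0.3320

0.3320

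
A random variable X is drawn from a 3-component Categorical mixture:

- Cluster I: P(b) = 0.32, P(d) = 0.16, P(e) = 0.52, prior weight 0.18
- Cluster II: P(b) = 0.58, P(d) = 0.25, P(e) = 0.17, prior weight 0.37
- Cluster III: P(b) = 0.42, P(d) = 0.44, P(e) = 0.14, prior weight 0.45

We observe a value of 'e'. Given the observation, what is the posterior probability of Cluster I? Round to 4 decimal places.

Apply Bayes' rule: the posterior for each component is proportional to its prior times its likelihood at x.
Component likelihoods at x = 'e':
  L_I = P(e | comp) = 0.52
  L_II = P(e | comp) = 0.17
  L_III = P(e | comp) = 0.14
Weight by the priors:
  π_I·L_I = 0.18 × 0.52 = 0.0936
  π_II·L_II = 0.37 × 0.17 = 0.0629
  π_III·L_III = 0.45 × 0.14 = 0.063
Normaliser: 0.0936 + 0.0629 + 0.063 = 0.2195
P(Cluster I | x) ≈ 0.4264

0.4264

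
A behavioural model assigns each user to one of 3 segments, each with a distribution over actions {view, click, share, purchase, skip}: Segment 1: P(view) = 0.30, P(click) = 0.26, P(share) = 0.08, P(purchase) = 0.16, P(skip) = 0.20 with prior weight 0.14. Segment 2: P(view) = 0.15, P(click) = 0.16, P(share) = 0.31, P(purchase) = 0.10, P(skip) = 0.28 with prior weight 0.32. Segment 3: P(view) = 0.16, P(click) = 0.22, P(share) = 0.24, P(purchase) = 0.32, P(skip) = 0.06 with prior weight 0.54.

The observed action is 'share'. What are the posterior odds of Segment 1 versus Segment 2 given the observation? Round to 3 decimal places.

0.113

Only the two components matter; the odds are (P(Z=i) f_i(x)) / (P(Z=j) f_j(x)).
Evaluate each component's likelihood at the observed value:
  p_1 = P(share | comp) = 0.08
  p_2 = P(share | comp) = 0.31
  p_3 = P(share | comp) = 0.24
Posterior odds = (P(Z=1)·p_1) / (P(Z=2)·p_2) = (0.14·0.08) / (0.32·0.31) = 0.0112 / 0.0992 ≈ 0.113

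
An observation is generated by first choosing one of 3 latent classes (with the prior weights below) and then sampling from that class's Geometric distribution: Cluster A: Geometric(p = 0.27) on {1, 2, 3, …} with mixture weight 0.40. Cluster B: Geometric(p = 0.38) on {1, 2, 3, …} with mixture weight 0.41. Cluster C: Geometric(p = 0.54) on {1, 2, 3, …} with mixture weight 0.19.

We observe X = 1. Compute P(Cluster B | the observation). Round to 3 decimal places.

0.425

P(component k | x) = w_k·f_k(x) / marginal(x), where marginal(x) = Σ_j w_j·f_j(x).
Geometric probabilities:
  p_A = 0.27
  p_B = 0.38
  p_C = 0.54
Unnormalised posteriors:
  w_A·p_A = 0.40 × 0.27 = 0.108
  w_B·p_B = 0.41 × 0.38 = 0.1558
  w_C·p_C = 0.19 × 0.54 = 0.1026
Marginal: 0.108 + 0.1558 + 0.1026 = 0.3664
P(Cluster B | data) ≈ 0.425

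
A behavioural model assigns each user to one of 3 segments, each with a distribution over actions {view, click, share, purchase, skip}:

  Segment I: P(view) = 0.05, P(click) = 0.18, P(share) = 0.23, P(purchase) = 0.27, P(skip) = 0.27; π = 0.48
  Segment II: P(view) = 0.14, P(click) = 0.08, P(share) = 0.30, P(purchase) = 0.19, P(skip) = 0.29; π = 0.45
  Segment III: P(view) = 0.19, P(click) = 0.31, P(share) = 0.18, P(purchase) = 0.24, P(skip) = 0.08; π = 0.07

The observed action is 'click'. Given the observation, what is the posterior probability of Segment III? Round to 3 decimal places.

0.151

P(component k | x) = P(Z=k)·f_k(x) / marginal(x), where marginal(x) = Σ_j P(Z=j)·f_j(x).
Component likelihoods at x = 'click':
  L_I = P(click | comp) = 0.18
  L_II = P(click | comp) = 0.08
  L_III = P(click | comp) = 0.31
Prior × likelihood for each component:
  P(Z=I)·L_I = 0.48 × 0.18 = 0.0864
  P(Z=II)·L_II = 0.45 × 0.08 = 0.036
  P(Z=III)·L_III = 0.07 × 0.31 = 0.0217
Denominator: 0.0864 + 0.036 + 0.0217 = 0.1441
Responsibility of Segment III: 0.0217 / 0.1441 ≈ 0.151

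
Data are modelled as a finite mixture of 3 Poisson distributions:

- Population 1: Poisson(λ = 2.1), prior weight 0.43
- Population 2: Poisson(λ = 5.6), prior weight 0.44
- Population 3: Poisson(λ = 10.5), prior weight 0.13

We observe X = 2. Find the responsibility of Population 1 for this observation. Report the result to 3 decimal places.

0.819

P(component k | x) = w_k·f_k(x) / marginal(x), where marginal(x) = Σ_j w_j·f_j(x).
Evaluate each component's likelihood at the observed value:
  f_1 = 0.270016
  f_2 = 0.0579825
  f_3 = 0.00151795
Unnormalised posteriors:
  w_1·f_1 = 0.43 × 0.270016 = 0.116107
  w_2·f_2 = 0.44 × 0.0579825 = 0.0255123
  w_3·f_3 = 0.13 × 0.00151795 = 0.000197333
Normaliser: 0.116107 + 0.0255123 + 0.000197333 = 0.141817
P(Population 1 | 2) ≈ 0.819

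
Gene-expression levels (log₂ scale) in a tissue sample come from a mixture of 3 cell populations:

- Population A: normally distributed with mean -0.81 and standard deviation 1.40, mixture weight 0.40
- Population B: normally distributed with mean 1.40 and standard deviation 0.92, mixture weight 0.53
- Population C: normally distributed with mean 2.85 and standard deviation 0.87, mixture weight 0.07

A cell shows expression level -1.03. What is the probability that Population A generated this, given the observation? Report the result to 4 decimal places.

P(component k | x) = π_k·f_k(x) / marginal(x), where marginal(x) = Σ_j π_j·f_j(x).
Normal densities:
  L_A = 0.281462
  L_B = 0.0132494
  L_C = 2.20004e-05
Unnormalised posteriors:
  π_A·L_A = 0.40 × 0.281462 = 0.112585
  π_B·L_B = 0.53 × 0.0132494 = 0.00702219
  π_C·L_C = 0.07 × 2.20004e-05 = 1.54003e-06
Denominator: 0.112585 + 0.00702219 + 1.54003e-06 = 0.119609
P(Population A | data) ≈ 0.9413

0.9413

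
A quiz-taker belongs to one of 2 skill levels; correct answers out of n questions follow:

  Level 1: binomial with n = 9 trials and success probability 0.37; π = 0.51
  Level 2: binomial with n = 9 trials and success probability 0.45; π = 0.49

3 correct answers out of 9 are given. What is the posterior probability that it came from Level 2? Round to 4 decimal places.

0.4335

By Bayes' theorem, P(k | x) = π_k f_k(x) / Σ_j π_j f_j(x).
Component likelihoods at x = 3 correct answers out of 9:
  p_1 = 0.266028
  p_2 = 0.211881
Unnormalised posteriors:
  π_1·p_1 = 0.51 × 0.266028 = 0.135674
  π_2·p_2 = 0.49 × 0.211881 = 0.103822
Normaliser: 0.135674 + 0.103822 = 0.239496
So the posterior for Level 2 is 0.103822 / 0.239496 ≈ 0.4335.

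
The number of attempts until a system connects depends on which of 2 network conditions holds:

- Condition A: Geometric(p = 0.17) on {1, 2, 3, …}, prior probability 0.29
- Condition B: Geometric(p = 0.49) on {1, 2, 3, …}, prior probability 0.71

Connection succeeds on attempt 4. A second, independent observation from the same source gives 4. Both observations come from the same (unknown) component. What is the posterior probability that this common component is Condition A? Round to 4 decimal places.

0.4774

By Bayes' theorem, P(k | x) = π_k f_k(x) / Σ_j π_j f_j(x).
Since both observations come from the same component, the likelihood for component k is f_k(x₁)·f_k(x₂).
  f_A = [0.17·(1−0.17)^3 = 0.17·0.571787 = 0.0972038] × [0.0972038] = 0.00944858
  f_B = [0.49·(1−0.49)^3 = 0.49·0.132651 = 0.064999] × [0.064999] = 0.00422487
Weight by the priors:
  π_A·f_A = 0.29 × 0.00944858 = 0.00274009
  π_B·f_B = 0.71 × 0.00422487 = 0.00299966
Marginal: 0.00274009 + 0.00299966 = 0.00573974
P(Condition A | x₁, x₂) ≈ 0.4774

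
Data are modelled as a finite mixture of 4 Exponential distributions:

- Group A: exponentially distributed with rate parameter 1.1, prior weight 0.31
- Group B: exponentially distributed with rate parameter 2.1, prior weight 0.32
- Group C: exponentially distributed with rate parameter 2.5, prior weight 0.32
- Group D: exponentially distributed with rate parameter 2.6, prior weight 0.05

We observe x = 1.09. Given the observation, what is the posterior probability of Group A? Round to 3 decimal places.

0.445

Posterior ∝ prior × likelihood, so P(k | x) ∝ w_k f_k(x); normalise over all components.
Component likelihoods at x = 1.09:
  f_A = 0.331645
  f_B = 0.212872
  f_C = 0.163866
  f_D = 0.152821
Unnormalised posteriors:
  w_A·f_A = 0.31 × 0.331645 = 0.10281
  w_B·f_B = 0.32 × 0.212872 = 0.0681191
  w_C·f_C = 0.32 × 0.163866 = 0.052437
  w_D·f_D = 0.05 × 0.152821 = 0.00764105
Marginal: 0.10281 + 0.0681191 + 0.052437 + 0.00764105 = 0.231007
P(Group A | x) ≈ 0.445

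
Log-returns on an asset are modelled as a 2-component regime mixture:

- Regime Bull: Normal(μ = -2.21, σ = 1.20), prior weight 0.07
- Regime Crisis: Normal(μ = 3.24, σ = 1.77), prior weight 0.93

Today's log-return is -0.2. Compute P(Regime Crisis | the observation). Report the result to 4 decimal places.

0.8471

By Bayes' theorem, P(k | x) = w_k f_k(x) / Σ_j w_j f_j(x).
Component likelihoods at x = -0.2:
  L_Bull = 0.0817514
  L_Crisis = 0.0340979
Weight by the priors:
  w_Bull·L_Bull = 0.07 × 0.0817514 = 0.0057226
  w_Crisis·L_Crisis = 0.93 × 0.0340979 = 0.031711
Sum: 0.0057226 + 0.031711 = 0.0374336
P(Regime Crisis | data) ≈ 0.8471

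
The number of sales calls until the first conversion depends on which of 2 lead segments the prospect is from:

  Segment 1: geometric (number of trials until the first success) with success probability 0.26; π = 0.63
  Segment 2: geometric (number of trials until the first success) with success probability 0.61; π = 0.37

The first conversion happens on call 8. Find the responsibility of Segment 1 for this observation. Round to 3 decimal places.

The responsibility of component k is π_k f_k(x) divided by Σ_j π_j f_j(x).
Geometric probabilities:
  L_1 = 0.26·(1−0.26)^7 = 0.26·0.121513 = 0.0315933
  L_2 = 0.61·(1−0.61)^7 = 0.61·0.00137231 = 0.000837109
Prior × likelihood for each component:
  π_1·L_1 = 0.63 × 0.0315933 = 0.0199038
  π_2·L_2 = 0.37 × 0.000837109 = 0.00030973
Denominator: 0.0199038 + 0.00030973 = 0.0202135
P(Segment 1 | x) ≈ 0.985

0.985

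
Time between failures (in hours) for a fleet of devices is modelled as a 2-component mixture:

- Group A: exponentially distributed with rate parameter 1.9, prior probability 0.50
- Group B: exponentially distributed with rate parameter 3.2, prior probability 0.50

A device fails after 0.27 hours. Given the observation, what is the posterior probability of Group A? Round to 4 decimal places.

0.4575

P(component k | x) = π_k·f_k(x) / marginal(x), where marginal(x) = Σ_j π_j·f_j(x).
Component likelihoods at x = 0.27 hours:
  L_A = 1.9·e^(−1.9·0.27) = 1.9·e^(−0.5130) = 1.13752
  L_B = 3.2·e^(−3.2·0.27) = 3.2·e^(−0.8640) = 1.34871
Weight by the priors:
  π_A·L_A = 0.50 × 1.13752 = 0.568762
  π_B·L_B = 0.50 × 1.34871 = 0.674357
Denominator: 0.568762 + 0.674357 = 1.24312
P(Group A | 0.27 hours) = 0.568762 / 1.24312 ≈ 0.4575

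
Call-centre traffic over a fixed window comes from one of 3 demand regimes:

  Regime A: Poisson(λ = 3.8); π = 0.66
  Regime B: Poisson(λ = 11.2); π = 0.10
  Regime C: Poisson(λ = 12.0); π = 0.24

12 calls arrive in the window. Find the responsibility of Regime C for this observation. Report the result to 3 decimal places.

0.707

The responsibility of component k is w_k f_k(x) divided by Σ_j w_j f_j(x).
Component likelihoods at x = 12 calls:
  L_A = e^(−3.8)·3.8^12/12! = 0.000423396
  L_B = e^(−11.2)·11.2^12/12! = 0.11122
  L_C = e^(−12.0)·12.0^12/12! = 0.114368
Prior × likelihood for each component:
  w_A·L_A = 0.66 × 0.000423396 = 0.000279442
  w_B·L_B = 0.10 × 0.11122 = 0.011122
  w_C·L_C = 0.24 × 0.114368 = 0.0274483
Normaliser: 0.000279442 + 0.011122 + 0.0274483 = 0.0388497
P(Regime C | data) = 0.0274483 / 0.0388497 ≈ 0.707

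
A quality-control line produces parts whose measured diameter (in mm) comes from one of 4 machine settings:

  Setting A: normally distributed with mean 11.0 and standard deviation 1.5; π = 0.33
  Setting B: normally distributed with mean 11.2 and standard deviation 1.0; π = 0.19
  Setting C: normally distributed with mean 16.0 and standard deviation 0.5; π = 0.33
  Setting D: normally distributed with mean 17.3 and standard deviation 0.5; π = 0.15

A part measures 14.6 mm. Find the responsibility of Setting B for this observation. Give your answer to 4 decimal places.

0.0225

Posterior ∝ prior × likelihood, so P(k | x) ∝ P(Z=k) f_k(x); normalise over all components.
Component likelihoods at x = 14.6 mm:
  p_A = (1/(1.5·√(2π)))·exp(−(14.6−11.0)²/(2·1.5²)) = 0.265962·exp(-2.88000) = 0.0149297
  p_B = (1/(1.0·√(2π)))·exp(−(14.6−11.2)²/(2·1.0²)) = 0.398942·exp(-5.78000) = 0.00123222
  p_C = (1/(0.5·√(2π)))·exp(−(14.6−16.0)²/(2·0.5²)) = 0.797885·exp(-3.92000) = 0.0158309
  p_D = (1/(0.5·√(2π)))·exp(−(14.6−17.3)²/(2·0.5²)) = 0.797885·exp(-14.58000) = 3.71472e-07
Weight by the priors:
  P(Z=A)·p_A = 0.33 × 0.0149297 = 0.0049268
  P(Z=B)·p_B = 0.19 × 0.00123222 = 0.000234122
  P(Z=C)·p_C = 0.33 × 0.0158309 = 0.0052242
  P(Z=D)·p_D = 0.15 × 3.71472e-07 = 5.57209e-08
Sum: 0.0049268 + 0.000234122 + 0.0052242 + 5.57209e-08 = 0.0103852
Responsibility of Setting B: 0.000234122 / 0.0103852 ≈ 0.0225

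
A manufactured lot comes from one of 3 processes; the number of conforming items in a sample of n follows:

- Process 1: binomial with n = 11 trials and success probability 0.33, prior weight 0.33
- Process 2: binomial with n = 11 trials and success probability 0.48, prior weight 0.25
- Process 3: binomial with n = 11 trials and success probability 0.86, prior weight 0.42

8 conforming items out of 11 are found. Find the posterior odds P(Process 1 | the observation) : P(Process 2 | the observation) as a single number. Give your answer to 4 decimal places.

Only the two components matter; the odds are (π_i f_i(x)) / (π_j f_j(x)).
Evaluate each component's likelihood at the observed value:
  L_1 = C(11,8)·0.33^8·0.67^3 = 165·0.000140641·0.300763 = 0.00697943
  L_2 = C(11,8)·0.48^8·0.52^3 = 165·0.00281793·0.140608 = 0.0653768
  L_3 = C(11,8)·0.86^8·0.14^3 = 165·0.299218·0.002744 = 0.135474
0.00230321 / 0.0163442 ≈ 0.1409

0.1409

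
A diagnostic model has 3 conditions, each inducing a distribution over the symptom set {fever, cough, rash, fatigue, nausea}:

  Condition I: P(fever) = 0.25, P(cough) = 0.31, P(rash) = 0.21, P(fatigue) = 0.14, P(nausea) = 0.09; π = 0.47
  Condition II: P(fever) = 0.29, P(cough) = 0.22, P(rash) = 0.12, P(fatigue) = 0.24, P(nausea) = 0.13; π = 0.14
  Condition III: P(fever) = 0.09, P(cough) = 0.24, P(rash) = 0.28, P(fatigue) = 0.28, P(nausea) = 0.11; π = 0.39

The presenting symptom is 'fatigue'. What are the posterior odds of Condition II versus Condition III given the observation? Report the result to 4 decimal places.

0.3077

The posterior odds equal the prior odds times the likelihood ratio: (π_i/π_j)·(f_i(x)/f_j(x)).
Evaluate each component's likelihood at the observed value:
  p_I = P(fatigue | comp) = 0.14
  p_II = P(fatigue | comp) = 0.24
  p_III = P(fatigue | comp) = 0.28
Odds = (0.14/0.39) × (0.24/0.28) = 0.358974 × 0.857143 ≈ 0.3077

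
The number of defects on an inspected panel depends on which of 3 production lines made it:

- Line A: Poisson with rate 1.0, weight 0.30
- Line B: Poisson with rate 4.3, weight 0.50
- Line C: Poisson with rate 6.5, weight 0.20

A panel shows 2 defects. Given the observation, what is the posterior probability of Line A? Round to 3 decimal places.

P(component k | x) = π_k·f_k(x) / marginal(x), where marginal(x) = Σ_j π_j·f_j(x).
Evaluate each component's likelihood at the observed value:
  L_A = e^(−1.0)·1.0^2/2! = 0.18394
  L_B = e^(−4.3)·4.3^2/2! = 0.125441
  L_C = e^(−6.5)·6.5^2/2! = 0.0317602
Unnormalised posteriors:
  π_A·L_A = 0.30 × 0.18394 = 0.0551819
  π_B·L_B = 0.50 × 0.125441 = 0.0627207
  π_C·L_C = 0.20 × 0.0317602 = 0.00635203
Normaliser: 0.0551819 + 0.0627207 + 0.00635203 = 0.124255
Responsibility of Line A: 0.0551819 / 0.124255 ≈ 0.444

0.444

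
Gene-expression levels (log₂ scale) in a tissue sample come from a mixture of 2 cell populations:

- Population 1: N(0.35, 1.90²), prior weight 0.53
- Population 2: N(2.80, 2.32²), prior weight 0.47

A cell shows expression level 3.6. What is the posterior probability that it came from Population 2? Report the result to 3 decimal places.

P(component k | x) = w_k·f_k(x) / marginal(x), where marginal(x) = Σ_j w_j·f_j(x).
Evaluate each component's likelihood at the observed value:
  L_1 = (1/(1.90·√(2π)))·exp(−(3.6−0.35)²/(2·1.90²)) = 0.209970·exp(-1.46295) = 0.0486189
  L_2 = (1/(2.32·√(2π)))·exp(−(3.6−2.80)²/(2·2.32²)) = 0.171958·exp(-0.05945) = 0.162032
Unnormalised posteriors:
  w_1·L_1 = 0.53 × 0.0486189 = 0.025768
  w_2·L_2 = 0.47 × 0.162032 = 0.0761552
Sum: 0.025768 + 0.0761552 = 0.101923
Responsibility of Population 2: 0.0761552 / 0.101923 ≈ 0.747

0.747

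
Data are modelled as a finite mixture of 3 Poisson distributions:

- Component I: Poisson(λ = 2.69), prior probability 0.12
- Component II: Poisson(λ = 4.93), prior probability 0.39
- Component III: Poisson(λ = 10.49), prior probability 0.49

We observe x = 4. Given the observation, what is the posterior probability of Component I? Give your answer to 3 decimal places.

0.189

By Bayes' theorem, P(k | x) = π_k f_k(x) / Σ_j π_j f_j(x).
Poisson probabilities:
  L_I = e^(−2.69)·2.69^4/4! = 0.148097
  L_II = e^(−4.93)·4.93^4/4! = 0.177871
  L_III = e^(−10.49)·10.49^4/4! = 0.0140327
Multiply by the mixture weights:
  π_I·L_I = 0.12 × 0.148097 = 0.0177716
  π_II·L_II = 0.39 × 0.177871 = 0.0693696
  π_III·L_III = 0.49 × 0.0140327 = 0.00687603
Normaliser: 0.0177716 + 0.0693696 + 0.00687603 = 0.0940173
So the posterior for Component I is 0.0177716 / 0.0940173 ≈ 0.189.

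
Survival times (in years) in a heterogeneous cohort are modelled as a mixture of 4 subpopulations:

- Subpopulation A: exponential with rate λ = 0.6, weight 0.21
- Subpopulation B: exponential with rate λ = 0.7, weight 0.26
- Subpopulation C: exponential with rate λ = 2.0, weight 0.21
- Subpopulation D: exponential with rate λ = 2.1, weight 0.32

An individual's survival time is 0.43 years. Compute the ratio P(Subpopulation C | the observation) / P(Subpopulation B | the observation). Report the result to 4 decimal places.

1.3195

Since P(k|x) ∝ π_k f_k(x), the posterior odds are π_i f_i(x) / (π_j f_j(x)).
Evaluate each component's likelihood at the observed value:
  p_A = 0.463557
  p_B = 0.518054
  p_C = 0.846324
  p_D = 0.851239
0.177728 / 0.134694 ≈ 1.3195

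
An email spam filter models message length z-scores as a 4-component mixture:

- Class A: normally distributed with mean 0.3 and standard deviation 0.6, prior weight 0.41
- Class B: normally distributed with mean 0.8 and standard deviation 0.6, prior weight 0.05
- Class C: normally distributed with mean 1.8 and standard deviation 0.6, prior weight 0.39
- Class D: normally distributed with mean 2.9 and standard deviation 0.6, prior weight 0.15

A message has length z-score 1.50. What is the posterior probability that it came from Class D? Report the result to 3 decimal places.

By Bayes' theorem, P(k | x) = P(Z=k) f_k(x) / Σ_j P(Z=j) f_j(x).
Evaluate each component's likelihood at the observed value:
  f_A = 0.0899849
  f_B = 0.336664
  f_C = 0.586776
  f_D = 0.0437031
Prior × likelihood for each component:
  P(Z=A)·f_A = 0.41 × 0.0899849 = 0.0368938
  P(Z=B)·f_B = 0.05 × 0.336664 = 0.0168332
  P(Z=C)·f_C = 0.39 × 0.586776 = 0.228842
  P(Z=D)·f_D = 0.15 × 0.0437031 = 0.00655547
Marginal: 0.0368938 + 0.0168332 + 0.228842 + 0.00655547 = 0.289125
Responsibility of Class D: 0.00655547 / 0.289125 ≈ 0.023

0.023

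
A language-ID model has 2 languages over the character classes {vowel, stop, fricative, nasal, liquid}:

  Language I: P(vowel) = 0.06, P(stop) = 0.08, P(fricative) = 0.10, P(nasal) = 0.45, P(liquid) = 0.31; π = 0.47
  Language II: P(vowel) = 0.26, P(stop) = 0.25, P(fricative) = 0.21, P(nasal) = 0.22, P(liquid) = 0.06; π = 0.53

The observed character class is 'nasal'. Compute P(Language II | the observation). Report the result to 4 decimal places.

0.3554

The responsibility of component k is π_k f_k(x) divided by Σ_j π_j f_j(x).
Categorical probabilities:
  L_I = P(nasal | comp) = 0.45
  L_II = P(nasal | comp) = 0.22
Weight by the priors:
  π_I·L_I = 0.47 × 0.45 = 0.2115
  π_II·L_II = 0.53 × 0.22 = 0.1166
Marginal: 0.2115 + 0.1166 = 0.3281
Responsibility of Language II: 0.1166 / 0.3281 ≈ 0.3554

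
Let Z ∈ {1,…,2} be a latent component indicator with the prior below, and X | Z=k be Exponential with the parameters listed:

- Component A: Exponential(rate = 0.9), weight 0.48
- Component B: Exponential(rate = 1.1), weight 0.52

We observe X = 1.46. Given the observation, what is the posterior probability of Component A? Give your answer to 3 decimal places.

Posterior ∝ prior × likelihood, so P(k | x) ∝ P(Z=k) f_k(x); normalise over all components.
Exponential densities:
  L_A = 0.9·e^(−0.9·1.46) = 0.9·e^(−1.3140) = 0.241869
  L_B = 1.1·e^(−1.1·1.46) = 1.1·e^(−1.6060) = 0.220758
Weight by the priors:
  P(Z=A)·L_A = 0.48 × 0.241869 = 0.116097
  P(Z=B)·L_B = 0.52 × 0.220758 = 0.114794
Sum: 0.116097 + 0.114794 = 0.230891
P(Component A | 1.46) ≈ 0.503

0.503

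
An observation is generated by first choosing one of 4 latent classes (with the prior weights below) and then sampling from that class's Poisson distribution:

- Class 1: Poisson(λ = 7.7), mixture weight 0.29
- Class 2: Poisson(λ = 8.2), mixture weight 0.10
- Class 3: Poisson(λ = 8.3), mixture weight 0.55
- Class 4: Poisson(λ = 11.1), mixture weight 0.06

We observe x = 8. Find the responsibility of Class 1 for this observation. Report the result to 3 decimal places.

Apply Bayes' rule: the posterior for each component is proportional to its prior times its likelihood at x.
Poisson probabilities:
  p_1 = e^(−7.7)·7.7^8/8! = 0.138783
  p_2 = e^(−8.2)·8.2^8/8! = 0.139244
  p_3 = e^(−8.3)·8.3^8/8! = 0.138823
  p_4 = e^(−11.1)·11.1^8/8! = 0.0863763
Prior × likelihood for each component:
  π_1·p_1 = 0.29 × 0.138783 = 0.0402472
  π_2·p_2 = 0.10 × 0.139244 = 0.0139244
  π_3·p_3 = 0.55 × 0.138823 = 0.0763524
  π_4·p_4 = 0.06 × 0.0863763 = 0.00518258
Marginal: 0.0402472 + 0.0139244 + 0.0763524 + 0.00518258 = 0.135707
Responsibility of Class 1: 0.0402472 / 0.135707 ≈ 0.297

0.297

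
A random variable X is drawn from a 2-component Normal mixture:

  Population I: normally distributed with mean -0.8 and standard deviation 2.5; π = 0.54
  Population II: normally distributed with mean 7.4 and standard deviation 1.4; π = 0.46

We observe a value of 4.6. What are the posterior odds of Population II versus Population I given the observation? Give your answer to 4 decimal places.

2.1218

Since P(k|x) ∝ π_k f_k(x), the posterior odds are π_i f_i(x) / (π_j f_j(x)).
Component likelihoods at x = 4.6:
  L_I = 0.0154827
  L_II = 0.038565
Odds = (0.46/0.54) × (0.038565/0.0154827) = 0.851852 × 2.49084 ≈ 2.1218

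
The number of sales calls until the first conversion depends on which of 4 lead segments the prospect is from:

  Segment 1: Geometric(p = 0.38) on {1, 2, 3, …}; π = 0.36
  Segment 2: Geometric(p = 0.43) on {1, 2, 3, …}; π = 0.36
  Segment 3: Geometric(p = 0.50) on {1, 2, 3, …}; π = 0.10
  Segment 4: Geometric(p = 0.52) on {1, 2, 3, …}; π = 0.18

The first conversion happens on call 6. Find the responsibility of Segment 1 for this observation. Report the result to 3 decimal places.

Apply Bayes' rule: the posterior for each component is proportional to its prior times its likelihood at x.
Evaluate each component's likelihood at the observed value:
  L_1 = 0.034813
  L_2 = 0.0258728
  L_3 = 0.015625
  L_4 = 0.0132498
Prior × likelihood for each component:
  π_1·L_1 = 0.36 × 0.034813 = 0.0125327
  π_2·L_2 = 0.36 × 0.0258728 = 0.00931419
  π_3·L_3 = 0.10 × 0.015625 = 0.0015625
  π_4·L_4 = 0.18 × 0.0132498 = 0.00238497
Marginal: 0.0125327 + 0.00931419 + 0.0015625 + 0.00238497 = 0.0257944
Responsibility of Segment 1: 0.0125327 / 0.0257944 ≈ 0.486

0.486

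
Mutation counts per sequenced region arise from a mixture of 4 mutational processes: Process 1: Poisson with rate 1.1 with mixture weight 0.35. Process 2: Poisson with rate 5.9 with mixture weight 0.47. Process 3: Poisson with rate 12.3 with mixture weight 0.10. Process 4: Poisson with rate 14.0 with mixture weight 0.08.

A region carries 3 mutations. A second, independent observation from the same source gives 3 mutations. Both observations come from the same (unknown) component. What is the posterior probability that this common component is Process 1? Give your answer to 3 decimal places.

The responsibility of component k is π_k f_k(x) divided by Σ_j π_j f_j(x).
Since both observations come from the same component, the likelihood for component k is f_k(x₁)·f_k(x₂).
  L_1 = [0.0738419] × [0.0738419] = 0.00545263
  L_2 = [0.0937707] × [0.0937707] = 0.00879295
  L_3 = [0.0014117] × [0.0014117] = 1.99289e-06
  L_4 = [0.000380286] × [0.000380286] = 1.44617e-07
Unnormalised posteriors:
  π_1·L_1 = 0.35 × 0.00545263 = 0.00190842
  π_2·L_2 = 0.47 × 0.00879295 = 0.00413269
  π_3·L_3 = 0.10 × 1.99289e-06 = 1.99289e-07
  π_4·L_4 = 0.08 × 1.44617e-07 = 1.15694e-08
Sum: 0.00190842 + 0.00413269 + 1.99289e-07 + 1.15694e-08 = 0.00604132
Responsibility of Process 1: 0.00190842 / 0.00604132 ≈ 0.316

0.316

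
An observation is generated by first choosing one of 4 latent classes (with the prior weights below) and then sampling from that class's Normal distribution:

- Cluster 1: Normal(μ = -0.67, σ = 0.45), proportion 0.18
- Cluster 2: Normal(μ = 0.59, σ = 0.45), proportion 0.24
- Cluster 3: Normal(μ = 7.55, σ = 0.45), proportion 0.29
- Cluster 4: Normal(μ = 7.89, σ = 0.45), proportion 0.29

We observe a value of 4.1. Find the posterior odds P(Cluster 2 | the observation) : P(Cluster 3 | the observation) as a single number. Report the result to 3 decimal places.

0.295

Since P(k|x) ∝ π_k f_k(x), the posterior odds are π_i f_i(x) / (π_j f_j(x)).
Component likelihoods at x = 4.1:
  L_1 = (1/(0.45·√(2π)))·exp(−(4.1−-0.67)²/(2·0.45²)) = 0.886538·exp(-56.18000) = 3.54025e-25
  L_2 = (1/(0.45·√(2π)))·exp(−(4.1−0.59)²/(2·0.45²)) = 0.886538·exp(-30.42000) = 5.45079e-14
  L_3 = (1/(0.45·√(2π)))·exp(−(4.1−7.55)²/(2·0.45²)) = 0.886538·exp(-29.38889) = 1.5285e-13
  L_4 = (1/(0.45·√(2π)))·exp(−(4.1−7.89)²/(2·0.45²)) = 0.886538·exp(-35.46691) = 3.50439e-16
Posterior odds = (π_2·L_2) / (π_3·L_3) = (0.24·5.45079e-14) / (0.29·1.5285e-13) = 1.30819e-14 / 4.43265e-14 ≈ 0.295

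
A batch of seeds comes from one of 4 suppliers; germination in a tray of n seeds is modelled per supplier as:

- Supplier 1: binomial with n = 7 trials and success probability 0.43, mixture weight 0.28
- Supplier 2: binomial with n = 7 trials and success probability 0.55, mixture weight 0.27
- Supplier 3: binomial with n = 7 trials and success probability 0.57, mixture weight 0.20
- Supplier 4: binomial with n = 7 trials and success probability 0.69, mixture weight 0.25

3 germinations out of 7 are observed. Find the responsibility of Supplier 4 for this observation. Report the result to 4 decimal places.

P(component k | x) = w_k·f_k(x) / marginal(x), where marginal(x) = Σ_j w_j·f_j(x).
Component likelihoods at x = 3 germinations out of 7:
  L_1 = 0.293747
  L_2 = 0.238785
  L_3 = 0.221598
  L_4 = 0.106185
Unnormalised posteriors:
  w_1·L_1 = 0.28 × 0.293747 = 0.082249
  w_2·L_2 = 0.27 × 0.238785 = 0.0644718
  w_3·L_3 = 0.20 × 0.221598 = 0.0443197
  w_4·L_4 = 0.25 × 0.106185 = 0.0265462
Denominator: 0.082249 + 0.0644718 + 0.0443197 + 0.0265462 = 0.217587
P(Supplier 4 | the observation) = 0.0265462 / 0.217587 ≈ 0.1220

0.1220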